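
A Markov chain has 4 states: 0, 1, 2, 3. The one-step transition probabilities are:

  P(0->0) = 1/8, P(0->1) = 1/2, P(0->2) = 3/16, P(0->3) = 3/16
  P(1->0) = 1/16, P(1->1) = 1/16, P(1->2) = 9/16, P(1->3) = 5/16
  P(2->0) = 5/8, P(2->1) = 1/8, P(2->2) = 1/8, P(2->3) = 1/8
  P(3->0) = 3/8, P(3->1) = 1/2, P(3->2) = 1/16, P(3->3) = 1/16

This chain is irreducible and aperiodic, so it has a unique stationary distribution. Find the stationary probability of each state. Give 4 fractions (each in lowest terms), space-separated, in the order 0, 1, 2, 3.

The stationary distribution satisfies pi = pi * P, i.e.:
  pi_0 = 1/8*pi_0 + 1/16*pi_1 + 5/8*pi_2 + 3/8*pi_3
  pi_1 = 1/2*pi_0 + 1/16*pi_1 + 1/8*pi_2 + 1/2*pi_3
  pi_2 = 3/16*pi_0 + 9/16*pi_1 + 1/8*pi_2 + 1/16*pi_3
  pi_3 = 3/16*pi_0 + 5/16*pi_1 + 1/8*pi_2 + 1/16*pi_3
with normalization: pi_0 + pi_1 + pi_2 + pi_3 = 1.

Using the first 3 balance equations plus normalization, the linear system A*pi = b is:
  [-7/8, 1/16, 5/8, 3/8] . pi = 0
  [1/2, -15/16, 1/8, 1/2] . pi = 0
  [3/16, 9/16, -7/8, 1/16] . pi = 0
  [1, 1, 1, 1] . pi = 1

Solving yields:
  pi_0 = 267/952
  pi_1 = 67/238
  pi_2 = 121/476
  pi_3 = 25/136

Verification (pi * P):
  267/952*1/8 + 67/238*1/16 + 121/476*5/8 + 25/136*3/8 = 267/952 = pi_0  (ok)
  267/952*1/2 + 67/238*1/16 + 121/476*1/8 + 25/136*1/2 = 67/238 = pi_1  (ok)
  267/952*3/16 + 67/238*9/16 + 121/476*1/8 + 25/136*1/16 = 121/476 = pi_2  (ok)
  267/952*3/16 + 67/238*5/16 + 121/476*1/8 + 25/136*1/16 = 25/136 = pi_3  (ok)

Answer: 267/952 67/238 121/476 25/136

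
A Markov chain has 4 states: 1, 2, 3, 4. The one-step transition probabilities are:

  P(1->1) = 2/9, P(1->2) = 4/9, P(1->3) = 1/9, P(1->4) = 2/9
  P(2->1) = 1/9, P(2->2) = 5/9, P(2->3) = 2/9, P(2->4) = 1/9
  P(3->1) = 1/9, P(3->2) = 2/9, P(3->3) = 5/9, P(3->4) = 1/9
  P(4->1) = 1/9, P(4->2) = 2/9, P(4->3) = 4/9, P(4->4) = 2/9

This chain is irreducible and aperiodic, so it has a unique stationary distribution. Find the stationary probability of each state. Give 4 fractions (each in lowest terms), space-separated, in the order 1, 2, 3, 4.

The stationary distribution satisfies pi = pi * P, i.e.:
  pi_1 = 2/9*pi_1 + 1/9*pi_2 + 1/9*pi_3 + 1/9*pi_4
  pi_2 = 4/9*pi_1 + 5/9*pi_2 + 2/9*pi_3 + 2/9*pi_4
  pi_3 = 1/9*pi_1 + 2/9*pi_2 + 5/9*pi_3 + 4/9*pi_4
  pi_4 = 2/9*pi_1 + 1/9*pi_2 + 1/9*pi_3 + 2/9*pi_4
with normalization: pi_1 + pi_2 + pi_3 + pi_4 = 1.

Using the first 3 balance equations plus normalization, the linear system A*pi = b is:
  [-7/9, 1/9, 1/9, 1/9] . pi = 0
  [4/9, -4/9, 2/9, 2/9] . pi = 0
  [1/9, 2/9, -4/9, 4/9] . pi = 0
  [1, 1, 1, 1] . pi = 1

Solving yields:
  pi_1 = 1/8
  pi_2 = 3/8
  pi_3 = 23/64
  pi_4 = 9/64

Verification (pi * P):
  1/8*2/9 + 3/8*1/9 + 23/64*1/9 + 9/64*1/9 = 1/8 = pi_1  (ok)
  1/8*4/9 + 3/8*5/9 + 23/64*2/9 + 9/64*2/9 = 3/8 = pi_2  (ok)
  1/8*1/9 + 3/8*2/9 + 23/64*5/9 + 9/64*4/9 = 23/64 = pi_3  (ok)
  1/8*2/9 + 3/8*1/9 + 23/64*1/9 + 9/64*2/9 = 9/64 = pi_4  (ok)

Answer: 1/8 3/8 23/64 9/64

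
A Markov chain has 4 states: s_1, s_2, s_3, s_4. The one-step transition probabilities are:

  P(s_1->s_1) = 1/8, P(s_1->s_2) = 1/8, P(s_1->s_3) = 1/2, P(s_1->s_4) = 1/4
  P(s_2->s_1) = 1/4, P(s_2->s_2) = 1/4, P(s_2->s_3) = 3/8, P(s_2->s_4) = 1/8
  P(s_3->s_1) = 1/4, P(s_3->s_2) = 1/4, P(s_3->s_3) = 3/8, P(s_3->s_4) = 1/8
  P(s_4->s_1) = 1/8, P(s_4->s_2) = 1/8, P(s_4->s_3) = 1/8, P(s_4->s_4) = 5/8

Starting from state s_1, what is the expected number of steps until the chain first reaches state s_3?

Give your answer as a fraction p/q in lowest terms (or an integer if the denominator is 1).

Answer: 35/12

Derivation:
Let h_i = expected steps to first reach s_3 from state i.
Boundary: h_s_3 = 0.
First-step equations for the other states:
  h_s_1 = 1 + 1/8*h_s_1 + 1/8*h_s_2 + 1/2*h_s_3 + 1/4*h_s_4
  h_s_2 = 1 + 1/4*h_s_1 + 1/4*h_s_2 + 3/8*h_s_3 + 1/8*h_s_4
  h_s_4 = 1 + 1/8*h_s_1 + 1/8*h_s_2 + 1/8*h_s_3 + 5/8*h_s_4

Substituting h_s_3 = 0 and rearranging gives the linear system (I - Q) h = 1:
  [7/8, -1/8, -1/4] . (h_s_1, h_s_2, h_s_4) = 1
  [-1/4, 3/4, -1/8] . (h_s_1, h_s_2, h_s_4) = 1
  [-1/8, -1/8, 3/8] . (h_s_1, h_s_2, h_s_4) = 1

Solving yields:
  h_s_1 = 35/12
  h_s_2 = 37/12
  h_s_4 = 14/3

Starting state is s_1, so the expected hitting time is h_s_1 = 35/12.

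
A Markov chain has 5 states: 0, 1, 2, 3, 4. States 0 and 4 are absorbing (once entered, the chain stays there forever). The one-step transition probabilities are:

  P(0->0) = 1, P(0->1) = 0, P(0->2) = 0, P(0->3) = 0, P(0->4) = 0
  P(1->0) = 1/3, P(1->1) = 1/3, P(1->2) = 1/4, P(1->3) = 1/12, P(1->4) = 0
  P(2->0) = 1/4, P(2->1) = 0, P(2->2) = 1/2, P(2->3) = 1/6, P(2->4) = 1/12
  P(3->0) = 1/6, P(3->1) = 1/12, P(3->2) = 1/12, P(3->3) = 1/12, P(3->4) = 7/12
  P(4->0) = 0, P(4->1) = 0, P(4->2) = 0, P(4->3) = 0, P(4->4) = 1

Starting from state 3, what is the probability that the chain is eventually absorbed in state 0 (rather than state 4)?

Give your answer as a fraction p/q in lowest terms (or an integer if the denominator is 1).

Let a_i = P(absorbed in 0 | start in state i).
Boundary conditions: a_0 = 1, a_4 = 0.
For each transient state i, a_i = sum_j P(i->j) * a_j:
  a_1 = 1/3*a_0 + 1/3*a_1 + 1/4*a_2 + 1/12*a_3 + 0*a_4
  a_2 = 1/4*a_0 + 0*a_1 + 1/2*a_2 + 1/6*a_3 + 1/12*a_4
  a_3 = 1/6*a_0 + 1/12*a_1 + 1/12*a_2 + 1/12*a_3 + 7/12*a_4

Substituting a_0 = 1 and a_4 = 0, rearrange to (I - Q) a = r where r[i] = P(i -> 0):
  [2/3, -1/4, -1/12] . (a_1, a_2, a_3) = 1/3
  [0, 1/2, -1/6] . (a_1, a_2, a_3) = 1/4
  [-1/12, -1/12, 11/12] . (a_1, a_2, a_3) = 1/6

Solving yields:
  a_1 = 191/250
  a_2 = 301/500
  a_3 = 153/500

Starting state is 3, so the absorption probability is a_3 = 153/500.

Answer: 153/500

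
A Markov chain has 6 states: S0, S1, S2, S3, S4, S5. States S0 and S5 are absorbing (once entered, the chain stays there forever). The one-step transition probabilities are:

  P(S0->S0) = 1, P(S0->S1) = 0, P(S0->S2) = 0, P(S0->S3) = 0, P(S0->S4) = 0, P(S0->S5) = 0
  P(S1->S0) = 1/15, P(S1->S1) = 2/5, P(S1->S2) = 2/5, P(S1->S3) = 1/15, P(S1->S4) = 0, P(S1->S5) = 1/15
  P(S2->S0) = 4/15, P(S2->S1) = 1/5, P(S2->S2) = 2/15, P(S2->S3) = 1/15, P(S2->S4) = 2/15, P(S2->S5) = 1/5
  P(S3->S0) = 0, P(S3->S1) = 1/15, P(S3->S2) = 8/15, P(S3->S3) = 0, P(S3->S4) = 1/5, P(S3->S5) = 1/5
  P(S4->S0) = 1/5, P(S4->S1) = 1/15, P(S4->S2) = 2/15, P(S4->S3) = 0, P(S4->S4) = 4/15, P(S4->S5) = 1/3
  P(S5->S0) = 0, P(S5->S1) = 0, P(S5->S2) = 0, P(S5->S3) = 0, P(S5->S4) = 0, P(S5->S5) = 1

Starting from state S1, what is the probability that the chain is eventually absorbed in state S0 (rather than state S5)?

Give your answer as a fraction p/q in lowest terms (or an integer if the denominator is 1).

Let a_i = P(absorbed in S0 | start in state i).
Boundary conditions: a_S0 = 1, a_S5 = 0.
For each transient state i, a_i = sum_j P(i->j) * a_j:
  a_S1 = 1/15*a_S0 + 2/5*a_S1 + 2/5*a_S2 + 1/15*a_S3 + 0*a_S4 + 1/15*a_S5
  a_S2 = 4/15*a_S0 + 1/5*a_S1 + 2/15*a_S2 + 1/15*a_S3 + 2/15*a_S4 + 1/5*a_S5
  a_S3 = 0*a_S0 + 1/15*a_S1 + 8/15*a_S2 + 0*a_S3 + 1/5*a_S4 + 1/5*a_S5
  a_S4 = 1/5*a_S0 + 1/15*a_S1 + 2/15*a_S2 + 0*a_S3 + 4/15*a_S4 + 1/3*a_S5

Substituting a_S0 = 1 and a_S5 = 0, rearrange to (I - Q) a = r where r[i] = P(i -> S0):
  [3/5, -2/5, -1/15, 0] . (a_S1, a_S2, a_S3, a_S4) = 1/15
  [-1/5, 13/15, -1/15, -2/15] . (a_S1, a_S2, a_S3, a_S4) = 4/15
  [-1/15, -8/15, 1, -1/5] . (a_S1, a_S2, a_S3, a_S4) = 0
  [-1/15, -2/15, 0, 11/15] . (a_S1, a_S2, a_S3, a_S4) = 1/5

Solving yields:
  a_S1 = 7086/14209
  a_S2 = 7335/14209
  a_S3 = 5555/14209
  a_S4 = 5853/14209

Starting state is S1, so the absorption probability is a_S1 = 7086/14209.

Answer: 7086/14209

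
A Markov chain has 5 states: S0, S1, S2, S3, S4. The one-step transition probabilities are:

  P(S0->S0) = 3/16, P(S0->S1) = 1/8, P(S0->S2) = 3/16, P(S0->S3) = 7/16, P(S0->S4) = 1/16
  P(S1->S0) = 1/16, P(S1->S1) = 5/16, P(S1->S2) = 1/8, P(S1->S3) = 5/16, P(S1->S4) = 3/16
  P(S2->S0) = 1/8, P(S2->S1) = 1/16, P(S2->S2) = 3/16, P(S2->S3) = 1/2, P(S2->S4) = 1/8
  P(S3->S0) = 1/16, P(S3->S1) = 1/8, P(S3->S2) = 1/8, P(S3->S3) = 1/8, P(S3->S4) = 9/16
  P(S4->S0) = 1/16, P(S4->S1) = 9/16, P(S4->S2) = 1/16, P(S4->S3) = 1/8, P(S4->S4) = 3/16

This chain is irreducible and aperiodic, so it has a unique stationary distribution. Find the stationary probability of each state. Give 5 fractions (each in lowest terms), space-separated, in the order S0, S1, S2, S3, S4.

Answer: 2693/33629 9629/33629 4073/33629 8378/33629 8856/33629

Derivation:
The stationary distribution satisfies pi = pi * P, i.e.:
  pi_S0 = 3/16*pi_S0 + 1/16*pi_S1 + 1/8*pi_S2 + 1/16*pi_S3 + 1/16*pi_S4
  pi_S1 = 1/8*pi_S0 + 5/16*pi_S1 + 1/16*pi_S2 + 1/8*pi_S3 + 9/16*pi_S4
  pi_S2 = 3/16*pi_S0 + 1/8*pi_S1 + 3/16*pi_S2 + 1/8*pi_S3 + 1/16*pi_S4
  pi_S3 = 7/16*pi_S0 + 5/16*pi_S1 + 1/2*pi_S2 + 1/8*pi_S3 + 1/8*pi_S4
  pi_S4 = 1/16*pi_S0 + 3/16*pi_S1 + 1/8*pi_S2 + 9/16*pi_S3 + 3/16*pi_S4
with normalization: pi_S0 + pi_S1 + pi_S2 + pi_S3 + pi_S4 = 1.

Using the first 4 balance equations plus normalization, the linear system A*pi = b is:
  [-13/16, 1/16, 1/8, 1/16, 1/16] . pi = 0
  [1/8, -11/16, 1/16, 1/8, 9/16] . pi = 0
  [3/16, 1/8, -13/16, 1/8, 1/16] . pi = 0
  [7/16, 5/16, 1/2, -7/8, 1/8] . pi = 0
  [1, 1, 1, 1, 1] . pi = 1

Solving yields:
  pi_S0 = 2693/33629
  pi_S1 = 9629/33629
  pi_S2 = 4073/33629
  pi_S3 = 8378/33629
  pi_S4 = 8856/33629

Verification (pi * P):
  2693/33629*3/16 + 9629/33629*1/16 + 4073/33629*1/8 + 8378/33629*1/16 + 8856/33629*1/16 = 2693/33629 = pi_S0  (ok)
  2693/33629*1/8 + 9629/33629*5/16 + 4073/33629*1/16 + 8378/33629*1/8 + 8856/33629*9/16 = 9629/33629 = pi_S1  (ok)
  2693/33629*3/16 + 9629/33629*1/8 + 4073/33629*3/16 + 8378/33629*1/8 + 8856/33629*1/16 = 4073/33629 = pi_S2  (ok)
  2693/33629*7/16 + 9629/33629*5/16 + 4073/33629*1/2 + 8378/33629*1/8 + 8856/33629*1/8 = 8378/33629 = pi_S3  (ok)
  2693/33629*1/16 + 9629/33629*3/16 + 4073/33629*1/8 + 8378/33629*9/16 + 8856/33629*3/16 = 8856/33629 = pi_S4  (ok)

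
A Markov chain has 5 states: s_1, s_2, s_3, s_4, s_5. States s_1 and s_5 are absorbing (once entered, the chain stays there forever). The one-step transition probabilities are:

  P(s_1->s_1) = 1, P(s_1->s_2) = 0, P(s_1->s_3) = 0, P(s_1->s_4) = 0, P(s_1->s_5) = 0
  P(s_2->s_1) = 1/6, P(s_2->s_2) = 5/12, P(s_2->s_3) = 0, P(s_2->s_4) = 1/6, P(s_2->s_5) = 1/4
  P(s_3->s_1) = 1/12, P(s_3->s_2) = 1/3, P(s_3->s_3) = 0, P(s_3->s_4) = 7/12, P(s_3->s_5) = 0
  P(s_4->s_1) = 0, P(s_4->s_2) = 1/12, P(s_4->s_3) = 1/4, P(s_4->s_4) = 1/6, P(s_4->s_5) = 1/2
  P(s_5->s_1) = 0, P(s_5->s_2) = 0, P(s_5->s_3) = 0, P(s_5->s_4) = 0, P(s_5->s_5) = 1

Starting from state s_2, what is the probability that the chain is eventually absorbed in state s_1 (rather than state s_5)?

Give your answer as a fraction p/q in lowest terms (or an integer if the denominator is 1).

Let a_i = P(absorbed in s_1 | start in state i).
Boundary conditions: a_s_1 = 1, a_s_5 = 0.
For each transient state i, a_i = sum_j P(i->j) * a_j:
  a_s_2 = 1/6*a_s_1 + 5/12*a_s_2 + 0*a_s_3 + 1/6*a_s_4 + 1/4*a_s_5
  a_s_3 = 1/12*a_s_1 + 1/3*a_s_2 + 0*a_s_3 + 7/12*a_s_4 + 0*a_s_5
  a_s_4 = 0*a_s_1 + 1/12*a_s_2 + 1/4*a_s_3 + 1/6*a_s_4 + 1/2*a_s_5

Substituting a_s_1 = 1 and a_s_5 = 0, rearrange to (I - Q) a = r where r[i] = P(i -> s_1):
  [7/12, 0, -1/6] . (a_s_2, a_s_3, a_s_4) = 1/6
  [-1/3, 1, -7/12] . (a_s_2, a_s_3, a_s_4) = 1/12
  [-1/12, -1/4, 5/6] . (a_s_2, a_s_3, a_s_4) = 0

Solving yields:
  a_s_2 = 68/215
  a_s_3 = 54/215
  a_s_4 = 23/215

Starting state is s_2, so the absorption probability is a_s_2 = 68/215.

Answer: 68/215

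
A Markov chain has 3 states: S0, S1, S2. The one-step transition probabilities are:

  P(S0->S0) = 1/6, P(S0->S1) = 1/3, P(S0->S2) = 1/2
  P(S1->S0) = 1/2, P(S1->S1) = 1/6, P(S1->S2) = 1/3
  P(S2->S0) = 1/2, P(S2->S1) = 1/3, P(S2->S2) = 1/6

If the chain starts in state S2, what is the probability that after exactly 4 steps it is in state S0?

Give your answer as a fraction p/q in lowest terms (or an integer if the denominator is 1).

Computing P^4 by repeated multiplication:
P^1 =
  S0: [1/6, 1/3, 1/2]
  S1: [1/2, 1/6, 1/3]
  S2: [1/2, 1/3, 1/6]
P^2 =
  S0: [4/9, 5/18, 5/18]
  S1: [1/3, 11/36, 13/36]
  S2: [1/3, 5/18, 7/18]
P^3 =
  S0: [19/54, 31/108, 13/36]
  S1: [7/18, 61/216, 71/216]
  S2: [7/18, 31/108, 35/108]
P^4 =
  S0: [31/81, 185/648, 215/648]
  S1: [10/27, 371/1296, 445/1296]
  S2: [10/27, 185/648, 223/648]

(P^4)[S2 -> S0] = 10/27

Answer: 10/27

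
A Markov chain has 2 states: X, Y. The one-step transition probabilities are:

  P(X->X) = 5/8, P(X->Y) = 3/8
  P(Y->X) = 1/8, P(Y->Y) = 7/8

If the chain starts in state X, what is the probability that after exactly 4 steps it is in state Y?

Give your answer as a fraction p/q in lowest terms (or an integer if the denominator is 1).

Computing P^4 by repeated multiplication:
P^1 =
  X: [5/8, 3/8]
  Y: [1/8, 7/8]
P^2 =
  X: [7/16, 9/16]
  Y: [3/16, 13/16]
P^3 =
  X: [11/32, 21/32]
  Y: [7/32, 25/32]
P^4 =
  X: [19/64, 45/64]
  Y: [15/64, 49/64]

(P^4)[X -> Y] = 45/64

Answer: 45/64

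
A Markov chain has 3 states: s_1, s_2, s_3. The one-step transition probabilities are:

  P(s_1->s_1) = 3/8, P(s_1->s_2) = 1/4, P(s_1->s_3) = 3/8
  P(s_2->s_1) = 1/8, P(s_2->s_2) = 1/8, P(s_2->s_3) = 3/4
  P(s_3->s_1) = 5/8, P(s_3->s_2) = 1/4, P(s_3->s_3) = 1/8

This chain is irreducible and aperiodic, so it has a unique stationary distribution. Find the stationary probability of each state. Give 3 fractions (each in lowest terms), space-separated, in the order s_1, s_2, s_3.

The stationary distribution satisfies pi = pi * P, i.e.:
  pi_s_1 = 3/8*pi_s_1 + 1/8*pi_s_2 + 5/8*pi_s_3
  pi_s_2 = 1/4*pi_s_1 + 1/8*pi_s_2 + 1/4*pi_s_3
  pi_s_3 = 3/8*pi_s_1 + 3/4*pi_s_2 + 1/8*pi_s_3
with normalization: pi_s_1 + pi_s_2 + pi_s_3 = 1.

Using the first 2 balance equations plus normalization, the linear system A*pi = b is:
  [-5/8, 1/8, 5/8] . pi = 0
  [1/4, -7/8, 1/4] . pi = 0
  [1, 1, 1] . pi = 1

Solving yields:
  pi_s_1 = 37/90
  pi_s_2 = 2/9
  pi_s_3 = 11/30

Verification (pi * P):
  37/90*3/8 + 2/9*1/8 + 11/30*5/8 = 37/90 = pi_s_1  (ok)
  37/90*1/4 + 2/9*1/8 + 11/30*1/4 = 2/9 = pi_s_2  (ok)
  37/90*3/8 + 2/9*3/4 + 11/30*1/8 = 11/30 = pi_s_3  (ok)

Answer: 37/90 2/9 11/30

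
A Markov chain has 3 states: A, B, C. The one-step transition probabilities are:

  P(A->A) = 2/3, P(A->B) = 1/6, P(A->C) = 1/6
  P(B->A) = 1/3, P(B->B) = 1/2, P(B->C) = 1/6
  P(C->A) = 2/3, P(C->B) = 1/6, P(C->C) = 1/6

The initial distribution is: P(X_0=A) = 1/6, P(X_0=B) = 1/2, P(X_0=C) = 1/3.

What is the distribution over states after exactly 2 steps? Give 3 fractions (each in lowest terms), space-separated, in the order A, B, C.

Propagating the distribution step by step (d_{t+1} = d_t * P):
d_0 = (A=1/6, B=1/2, C=1/3)
  d_1[A] = 1/6*2/3 + 1/2*1/3 + 1/3*2/3 = 1/2
  d_1[B] = 1/6*1/6 + 1/2*1/2 + 1/3*1/6 = 1/3
  d_1[C] = 1/6*1/6 + 1/2*1/6 + 1/3*1/6 = 1/6
d_1 = (A=1/2, B=1/3, C=1/6)
  d_2[A] = 1/2*2/3 + 1/3*1/3 + 1/6*2/3 = 5/9
  d_2[B] = 1/2*1/6 + 1/3*1/2 + 1/6*1/6 = 5/18
  d_2[C] = 1/2*1/6 + 1/3*1/6 + 1/6*1/6 = 1/6
d_2 = (A=5/9, B=5/18, C=1/6)

Answer: 5/9 5/18 1/6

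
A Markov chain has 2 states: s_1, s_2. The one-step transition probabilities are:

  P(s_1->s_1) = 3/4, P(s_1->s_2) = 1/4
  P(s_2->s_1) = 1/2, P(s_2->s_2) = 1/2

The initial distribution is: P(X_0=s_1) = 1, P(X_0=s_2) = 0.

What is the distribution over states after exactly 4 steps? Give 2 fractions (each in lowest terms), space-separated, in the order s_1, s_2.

Answer: 171/256 85/256

Derivation:
Propagating the distribution step by step (d_{t+1} = d_t * P):
d_0 = (s_1=1, s_2=0)
  d_1[s_1] = 1*3/4 + 0*1/2 = 3/4
  d_1[s_2] = 1*1/4 + 0*1/2 = 1/4
d_1 = (s_1=3/4, s_2=1/4)
  d_2[s_1] = 3/4*3/4 + 1/4*1/2 = 11/16
  d_2[s_2] = 3/4*1/4 + 1/4*1/2 = 5/16
d_2 = (s_1=11/16, s_2=5/16)
  d_3[s_1] = 11/16*3/4 + 5/16*1/2 = 43/64
  d_3[s_2] = 11/16*1/4 + 5/16*1/2 = 21/64
d_3 = (s_1=43/64, s_2=21/64)
  d_4[s_1] = 43/64*3/4 + 21/64*1/2 = 171/256
  d_4[s_2] = 43/64*1/4 + 21/64*1/2 = 85/256
d_4 = (s_1=171/256, s_2=85/256)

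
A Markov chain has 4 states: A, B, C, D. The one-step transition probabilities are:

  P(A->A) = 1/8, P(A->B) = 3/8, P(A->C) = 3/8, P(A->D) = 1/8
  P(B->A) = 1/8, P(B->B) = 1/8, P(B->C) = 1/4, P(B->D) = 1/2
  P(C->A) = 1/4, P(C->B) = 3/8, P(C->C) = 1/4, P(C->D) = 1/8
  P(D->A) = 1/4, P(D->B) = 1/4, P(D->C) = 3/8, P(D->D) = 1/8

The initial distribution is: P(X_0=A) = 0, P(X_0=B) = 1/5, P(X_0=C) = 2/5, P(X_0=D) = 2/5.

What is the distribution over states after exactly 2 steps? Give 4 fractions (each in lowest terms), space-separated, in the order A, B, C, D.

Answer: 3/16 9/32 97/320 73/320

Derivation:
Propagating the distribution step by step (d_{t+1} = d_t * P):
d_0 = (A=0, B=1/5, C=2/5, D=2/5)
  d_1[A] = 0*1/8 + 1/5*1/8 + 2/5*1/4 + 2/5*1/4 = 9/40
  d_1[B] = 0*3/8 + 1/5*1/8 + 2/5*3/8 + 2/5*1/4 = 11/40
  d_1[C] = 0*3/8 + 1/5*1/4 + 2/5*1/4 + 2/5*3/8 = 3/10
  d_1[D] = 0*1/8 + 1/5*1/2 + 2/5*1/8 + 2/5*1/8 = 1/5
d_1 = (A=9/40, B=11/40, C=3/10, D=1/5)
  d_2[A] = 9/40*1/8 + 11/40*1/8 + 3/10*1/4 + 1/5*1/4 = 3/16
  d_2[B] = 9/40*3/8 + 11/40*1/8 + 3/10*3/8 + 1/5*1/4 = 9/32
  d_2[C] = 9/40*3/8 + 11/40*1/4 + 3/10*1/4 + 1/5*3/8 = 97/320
  d_2[D] = 9/40*1/8 + 11/40*1/2 + 3/10*1/8 + 1/5*1/8 = 73/320
d_2 = (A=3/16, B=9/32, C=97/320, D=73/320)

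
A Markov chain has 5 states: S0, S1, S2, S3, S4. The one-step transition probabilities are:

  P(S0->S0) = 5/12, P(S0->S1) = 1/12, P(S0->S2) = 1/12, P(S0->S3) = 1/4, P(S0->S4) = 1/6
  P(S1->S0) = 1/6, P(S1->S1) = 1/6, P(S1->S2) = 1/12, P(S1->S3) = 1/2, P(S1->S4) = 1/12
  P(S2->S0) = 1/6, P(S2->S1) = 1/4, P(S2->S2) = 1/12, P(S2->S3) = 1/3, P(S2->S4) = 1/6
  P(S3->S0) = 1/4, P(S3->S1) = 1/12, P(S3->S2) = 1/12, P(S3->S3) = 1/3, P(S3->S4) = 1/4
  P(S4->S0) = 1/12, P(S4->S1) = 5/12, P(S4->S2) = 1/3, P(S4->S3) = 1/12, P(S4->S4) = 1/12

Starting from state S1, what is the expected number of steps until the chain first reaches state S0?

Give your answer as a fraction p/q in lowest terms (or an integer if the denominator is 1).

Answer: 648/119

Derivation:
Let h_i = expected steps to first reach S0 from state i.
Boundary: h_S0 = 0.
First-step equations for the other states:
  h_S1 = 1 + 1/6*h_S0 + 1/6*h_S1 + 1/12*h_S2 + 1/2*h_S3 + 1/12*h_S4
  h_S2 = 1 + 1/6*h_S0 + 1/4*h_S1 + 1/12*h_S2 + 1/3*h_S3 + 1/6*h_S4
  h_S3 = 1 + 1/4*h_S0 + 1/12*h_S1 + 1/12*h_S2 + 1/3*h_S3 + 1/4*h_S4
  h_S4 = 1 + 1/12*h_S0 + 5/12*h_S1 + 1/3*h_S2 + 1/12*h_S3 + 1/12*h_S4

Substituting h_S0 = 0 and rearranging gives the linear system (I - Q) h = 1:
  [5/6, -1/12, -1/2, -1/12] . (h_S1, h_S2, h_S3, h_S4) = 1
  [-1/4, 11/12, -1/3, -1/6] . (h_S1, h_S2, h_S3, h_S4) = 1
  [-1/12, -1/12, 2/3, -1/4] . (h_S1, h_S2, h_S3, h_S4) = 1
  [-5/12, -1/3, -1/12, 11/12] . (h_S1, h_S2, h_S3, h_S4) = 1

Solving yields:
  h_S1 = 648/119
  h_S2 = 660/119
  h_S3 = 36/7
  h_S4 = 720/119

Starting state is S1, so the expected hitting time is h_S1 = 648/119.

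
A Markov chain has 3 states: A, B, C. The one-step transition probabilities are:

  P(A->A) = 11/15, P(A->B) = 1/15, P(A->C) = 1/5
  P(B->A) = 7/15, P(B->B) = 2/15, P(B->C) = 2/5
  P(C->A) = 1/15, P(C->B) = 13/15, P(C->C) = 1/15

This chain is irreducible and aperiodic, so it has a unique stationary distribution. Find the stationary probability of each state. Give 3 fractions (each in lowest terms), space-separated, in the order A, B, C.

The stationary distribution satisfies pi = pi * P, i.e.:
  pi_A = 11/15*pi_A + 7/15*pi_B + 1/15*pi_C
  pi_B = 1/15*pi_A + 2/15*pi_B + 13/15*pi_C
  pi_C = 1/5*pi_A + 2/5*pi_B + 1/15*pi_C
with normalization: pi_A + pi_B + pi_C = 1.

Using the first 2 balance equations plus normalization, the linear system A*pi = b is:
  [-4/15, 7/15, 1/15] . pi = 0
  [1/15, -13/15, 13/15] . pi = 0
  [1, 1, 1] . pi = 1

Solving yields:
  pi_A = 52/101
  pi_B = 53/202
  pi_C = 45/202

Verification (pi * P):
  52/101*11/15 + 53/202*7/15 + 45/202*1/15 = 52/101 = pi_A  (ok)
  52/101*1/15 + 53/202*2/15 + 45/202*13/15 = 53/202 = pi_B  (ok)
  52/101*1/5 + 53/202*2/5 + 45/202*1/15 = 45/202 = pi_C  (ok)

Answer: 52/101 53/202 45/202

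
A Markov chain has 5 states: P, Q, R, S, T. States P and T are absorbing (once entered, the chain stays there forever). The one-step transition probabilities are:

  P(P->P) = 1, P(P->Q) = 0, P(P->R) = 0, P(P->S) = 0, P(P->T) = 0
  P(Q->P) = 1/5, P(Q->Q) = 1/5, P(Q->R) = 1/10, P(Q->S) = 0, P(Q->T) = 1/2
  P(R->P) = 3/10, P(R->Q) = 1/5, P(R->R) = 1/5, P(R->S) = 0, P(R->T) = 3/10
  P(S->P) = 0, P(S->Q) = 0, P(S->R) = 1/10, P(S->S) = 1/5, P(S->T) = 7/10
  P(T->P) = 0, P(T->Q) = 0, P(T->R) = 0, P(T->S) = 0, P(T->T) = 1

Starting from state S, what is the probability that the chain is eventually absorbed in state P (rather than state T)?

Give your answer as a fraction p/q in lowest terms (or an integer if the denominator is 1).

Let a_i = P(absorbed in P | start in state i).
Boundary conditions: a_P = 1, a_T = 0.
For each transient state i, a_i = sum_j P(i->j) * a_j:
  a_Q = 1/5*a_P + 1/5*a_Q + 1/10*a_R + 0*a_S + 1/2*a_T
  a_R = 3/10*a_P + 1/5*a_Q + 1/5*a_R + 0*a_S + 3/10*a_T
  a_S = 0*a_P + 0*a_Q + 1/10*a_R + 1/5*a_S + 7/10*a_T

Substituting a_P = 1 and a_T = 0, rearrange to (I - Q) a = r where r[i] = P(i -> P):
  [4/5, -1/10, 0] . (a_Q, a_R, a_S) = 1/5
  [-1/5, 4/5, 0] . (a_Q, a_R, a_S) = 3/10
  [0, -1/10, 4/5] . (a_Q, a_R, a_S) = 0

Solving yields:
  a_Q = 19/62
  a_R = 14/31
  a_S = 7/124

Starting state is S, so the absorption probability is a_S = 7/124.

Answer: 7/124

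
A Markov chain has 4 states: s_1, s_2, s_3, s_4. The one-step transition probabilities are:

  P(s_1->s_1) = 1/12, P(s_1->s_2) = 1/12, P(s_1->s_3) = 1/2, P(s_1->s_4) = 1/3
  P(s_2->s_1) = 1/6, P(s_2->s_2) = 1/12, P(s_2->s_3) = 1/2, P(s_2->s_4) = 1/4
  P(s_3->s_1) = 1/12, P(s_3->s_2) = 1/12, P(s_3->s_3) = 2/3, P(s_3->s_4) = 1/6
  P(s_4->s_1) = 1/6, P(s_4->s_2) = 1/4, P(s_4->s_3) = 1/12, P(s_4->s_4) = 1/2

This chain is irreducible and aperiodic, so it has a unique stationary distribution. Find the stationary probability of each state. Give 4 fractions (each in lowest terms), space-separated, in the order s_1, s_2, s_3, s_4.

The stationary distribution satisfies pi = pi * P, i.e.:
  pi_s_1 = 1/12*pi_s_1 + 1/6*pi_s_2 + 1/12*pi_s_3 + 1/6*pi_s_4
  pi_s_2 = 1/12*pi_s_1 + 1/12*pi_s_2 + 1/12*pi_s_3 + 1/4*pi_s_4
  pi_s_3 = 1/2*pi_s_1 + 1/2*pi_s_2 + 2/3*pi_s_3 + 1/12*pi_s_4
  pi_s_4 = 1/3*pi_s_1 + 1/4*pi_s_2 + 1/6*pi_s_3 + 1/2*pi_s_4
with normalization: pi_s_1 + pi_s_2 + pi_s_3 + pi_s_4 = 1.

Using the first 3 balance equations plus normalization, the linear system A*pi = b is:
  [-11/12, 1/6, 1/12, 1/6] . pi = 0
  [1/12, -11/12, 1/12, 1/4] . pi = 0
  [1/2, 1/2, -1/3, 1/12] . pi = 0
  [1, 1, 1, 1] . pi = 1

Solving yields:
  pi_s_1 = 131/1100
  pi_s_2 = 73/550
  pi_s_3 = 497/1100
  pi_s_4 = 163/550

Verification (pi * P):
  131/1100*1/12 + 73/550*1/6 + 497/1100*1/12 + 163/550*1/6 = 131/1100 = pi_s_1  (ok)
  131/1100*1/12 + 73/550*1/12 + 497/1100*1/12 + 163/550*1/4 = 73/550 = pi_s_2  (ok)
  131/1100*1/2 + 73/550*1/2 + 497/1100*2/3 + 163/550*1/12 = 497/1100 = pi_s_3  (ok)
  131/1100*1/3 + 73/550*1/4 + 497/1100*1/6 + 163/550*1/2 = 163/550 = pi_s_4  (ok)

Answer: 131/1100 73/550 497/1100 163/550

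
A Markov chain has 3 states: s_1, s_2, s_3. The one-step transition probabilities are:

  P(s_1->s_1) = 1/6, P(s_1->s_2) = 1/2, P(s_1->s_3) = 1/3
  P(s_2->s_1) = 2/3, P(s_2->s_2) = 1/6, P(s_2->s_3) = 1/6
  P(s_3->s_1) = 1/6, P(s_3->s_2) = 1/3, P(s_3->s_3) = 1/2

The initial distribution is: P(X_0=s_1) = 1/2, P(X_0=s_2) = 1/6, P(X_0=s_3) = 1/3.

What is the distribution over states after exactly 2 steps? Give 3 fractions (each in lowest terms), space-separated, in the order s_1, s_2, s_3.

Answer: 13/36 67/216 71/216

Derivation:
Propagating the distribution step by step (d_{t+1} = d_t * P):
d_0 = (s_1=1/2, s_2=1/6, s_3=1/3)
  d_1[s_1] = 1/2*1/6 + 1/6*2/3 + 1/3*1/6 = 1/4
  d_1[s_2] = 1/2*1/2 + 1/6*1/6 + 1/3*1/3 = 7/18
  d_1[s_3] = 1/2*1/3 + 1/6*1/6 + 1/3*1/2 = 13/36
d_1 = (s_1=1/4, s_2=7/18, s_3=13/36)
  d_2[s_1] = 1/4*1/6 + 7/18*2/3 + 13/36*1/6 = 13/36
  d_2[s_2] = 1/4*1/2 + 7/18*1/6 + 13/36*1/3 = 67/216
  d_2[s_3] = 1/4*1/3 + 7/18*1/6 + 13/36*1/2 = 71/216
d_2 = (s_1=13/36, s_2=67/216, s_3=71/216)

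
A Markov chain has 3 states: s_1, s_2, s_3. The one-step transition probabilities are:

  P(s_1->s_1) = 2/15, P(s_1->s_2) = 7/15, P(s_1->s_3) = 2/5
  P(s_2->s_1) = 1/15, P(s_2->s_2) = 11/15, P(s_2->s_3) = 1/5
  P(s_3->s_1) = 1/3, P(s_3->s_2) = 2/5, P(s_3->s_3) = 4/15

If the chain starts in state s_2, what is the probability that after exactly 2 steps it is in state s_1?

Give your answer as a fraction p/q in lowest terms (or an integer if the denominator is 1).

Answer: 28/225

Derivation:
Computing P^2 by repeated multiplication:
P^1 =
  s_1: [2/15, 7/15, 2/5]
  s_2: [1/15, 11/15, 1/5]
  s_3: [1/3, 2/5, 4/15]
P^2 =
  s_1: [41/225, 127/225, 19/75]
  s_2: [28/225, 146/225, 17/75]
  s_3: [4/25, 5/9, 64/225]

(P^2)[s_2 -> s_1] = 28/225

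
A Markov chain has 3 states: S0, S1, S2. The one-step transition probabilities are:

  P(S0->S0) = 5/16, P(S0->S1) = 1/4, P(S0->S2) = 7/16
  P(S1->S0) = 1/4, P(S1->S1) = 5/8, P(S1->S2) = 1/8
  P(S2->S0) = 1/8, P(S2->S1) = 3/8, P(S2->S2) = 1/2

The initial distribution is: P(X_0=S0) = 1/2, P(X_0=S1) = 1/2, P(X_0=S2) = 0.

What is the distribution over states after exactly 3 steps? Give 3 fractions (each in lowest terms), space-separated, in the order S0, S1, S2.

Answer: 1841/8192 1877/4096 2597/8192

Derivation:
Propagating the distribution step by step (d_{t+1} = d_t * P):
d_0 = (S0=1/2, S1=1/2, S2=0)
  d_1[S0] = 1/2*5/16 + 1/2*1/4 + 0*1/8 = 9/32
  d_1[S1] = 1/2*1/4 + 1/2*5/8 + 0*3/8 = 7/16
  d_1[S2] = 1/2*7/16 + 1/2*1/8 + 0*1/2 = 9/32
d_1 = (S0=9/32, S1=7/16, S2=9/32)
  d_2[S0] = 9/32*5/16 + 7/16*1/4 + 9/32*1/8 = 119/512
  d_2[S1] = 9/32*1/4 + 7/16*5/8 + 9/32*3/8 = 115/256
  d_2[S2] = 9/32*7/16 + 7/16*1/8 + 9/32*1/2 = 163/512
d_2 = (S0=119/512, S1=115/256, S2=163/512)
  d_3[S0] = 119/512*5/16 + 115/256*1/4 + 163/512*1/8 = 1841/8192
  d_3[S1] = 119/512*1/4 + 115/256*5/8 + 163/512*3/8 = 1877/4096
  d_3[S2] = 119/512*7/16 + 115/256*1/8 + 163/512*1/2 = 2597/8192
d_3 = (S0=1841/8192, S1=1877/4096, S2=2597/8192)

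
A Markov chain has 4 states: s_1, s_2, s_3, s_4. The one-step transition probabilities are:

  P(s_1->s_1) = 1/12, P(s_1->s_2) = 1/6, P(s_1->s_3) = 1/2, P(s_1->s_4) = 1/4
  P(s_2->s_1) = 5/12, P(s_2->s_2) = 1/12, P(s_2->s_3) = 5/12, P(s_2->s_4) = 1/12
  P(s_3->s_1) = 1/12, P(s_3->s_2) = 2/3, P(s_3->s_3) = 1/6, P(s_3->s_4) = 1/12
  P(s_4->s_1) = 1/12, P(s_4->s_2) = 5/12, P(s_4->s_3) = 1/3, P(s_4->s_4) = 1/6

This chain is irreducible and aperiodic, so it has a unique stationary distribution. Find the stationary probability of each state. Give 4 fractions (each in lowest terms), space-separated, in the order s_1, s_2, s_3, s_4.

Answer: 183/932 79/233 315/932 59/466

Derivation:
The stationary distribution satisfies pi = pi * P, i.e.:
  pi_s_1 = 1/12*pi_s_1 + 5/12*pi_s_2 + 1/12*pi_s_3 + 1/12*pi_s_4
  pi_s_2 = 1/6*pi_s_1 + 1/12*pi_s_2 + 2/3*pi_s_3 + 5/12*pi_s_4
  pi_s_3 = 1/2*pi_s_1 + 5/12*pi_s_2 + 1/6*pi_s_3 + 1/3*pi_s_4
  pi_s_4 = 1/4*pi_s_1 + 1/12*pi_s_2 + 1/12*pi_s_3 + 1/6*pi_s_4
with normalization: pi_s_1 + pi_s_2 + pi_s_3 + pi_s_4 = 1.

Using the first 3 balance equations plus normalization, the linear system A*pi = b is:
  [-11/12, 5/12, 1/12, 1/12] . pi = 0
  [1/6, -11/12, 2/3, 5/12] . pi = 0
  [1/2, 5/12, -5/6, 1/3] . pi = 0
  [1, 1, 1, 1] . pi = 1

Solving yields:
  pi_s_1 = 183/932
  pi_s_2 = 79/233
  pi_s_3 = 315/932
  pi_s_4 = 59/466

Verification (pi * P):
  183/932*1/12 + 79/233*5/12 + 315/932*1/12 + 59/466*1/12 = 183/932 = pi_s_1  (ok)
  183/932*1/6 + 79/233*1/12 + 315/932*2/3 + 59/466*5/12 = 79/233 = pi_s_2  (ok)
  183/932*1/2 + 79/233*5/12 + 315/932*1/6 + 59/466*1/3 = 315/932 = pi_s_3  (ok)
  183/932*1/4 + 79/233*1/12 + 315/932*1/12 + 59/466*1/6 = 59/466 = pi_s_4  (ok)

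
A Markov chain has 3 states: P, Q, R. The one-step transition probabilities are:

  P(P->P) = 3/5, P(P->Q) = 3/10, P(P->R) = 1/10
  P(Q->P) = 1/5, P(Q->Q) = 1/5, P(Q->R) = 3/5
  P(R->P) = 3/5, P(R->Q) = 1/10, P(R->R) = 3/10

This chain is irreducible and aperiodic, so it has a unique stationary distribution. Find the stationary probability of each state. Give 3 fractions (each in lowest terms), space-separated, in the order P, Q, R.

The stationary distribution satisfies pi = pi * P, i.e.:
  pi_P = 3/5*pi_P + 1/5*pi_Q + 3/5*pi_R
  pi_Q = 3/10*pi_P + 1/5*pi_Q + 1/10*pi_R
  pi_R = 1/10*pi_P + 3/5*pi_Q + 3/10*pi_R
with normalization: pi_P + pi_Q + pi_R = 1.

Using the first 2 balance equations plus normalization, the linear system A*pi = b is:
  [-2/5, 1/5, 3/5] . pi = 0
  [3/10, -4/5, 1/10] . pi = 0
  [1, 1, 1] . pi = 1

Solving yields:
  pi_P = 25/49
  pi_Q = 11/49
  pi_R = 13/49

Verification (pi * P):
  25/49*3/5 + 11/49*1/5 + 13/49*3/5 = 25/49 = pi_P  (ok)
  25/49*3/10 + 11/49*1/5 + 13/49*1/10 = 11/49 = pi_Q  (ok)
  25/49*1/10 + 11/49*3/5 + 13/49*3/10 = 13/49 = pi_R  (ok)

Answer: 25/49 11/49 13/49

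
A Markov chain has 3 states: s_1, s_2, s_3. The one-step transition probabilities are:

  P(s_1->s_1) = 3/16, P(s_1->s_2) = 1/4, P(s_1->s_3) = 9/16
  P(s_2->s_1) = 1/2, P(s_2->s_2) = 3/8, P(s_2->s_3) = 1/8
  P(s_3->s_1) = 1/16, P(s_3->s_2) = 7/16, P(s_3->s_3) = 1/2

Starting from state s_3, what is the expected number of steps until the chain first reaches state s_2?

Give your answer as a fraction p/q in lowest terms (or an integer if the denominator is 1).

Let h_i = expected steps to first reach s_2 from state i.
Boundary: h_s_2 = 0.
First-step equations for the other states:
  h_s_1 = 1 + 3/16*h_s_1 + 1/4*h_s_2 + 9/16*h_s_3
  h_s_3 = 1 + 1/16*h_s_1 + 7/16*h_s_2 + 1/2*h_s_3

Substituting h_s_2 = 0 and rearranging gives the linear system (I - Q) h = 1:
  [13/16, -9/16] . (h_s_1, h_s_3) = 1
  [-1/16, 1/2] . (h_s_1, h_s_3) = 1

Solving yields:
  h_s_1 = 272/95
  h_s_3 = 224/95

Starting state is s_3, so the expected hitting time is h_s_3 = 224/95.

Answer: 224/95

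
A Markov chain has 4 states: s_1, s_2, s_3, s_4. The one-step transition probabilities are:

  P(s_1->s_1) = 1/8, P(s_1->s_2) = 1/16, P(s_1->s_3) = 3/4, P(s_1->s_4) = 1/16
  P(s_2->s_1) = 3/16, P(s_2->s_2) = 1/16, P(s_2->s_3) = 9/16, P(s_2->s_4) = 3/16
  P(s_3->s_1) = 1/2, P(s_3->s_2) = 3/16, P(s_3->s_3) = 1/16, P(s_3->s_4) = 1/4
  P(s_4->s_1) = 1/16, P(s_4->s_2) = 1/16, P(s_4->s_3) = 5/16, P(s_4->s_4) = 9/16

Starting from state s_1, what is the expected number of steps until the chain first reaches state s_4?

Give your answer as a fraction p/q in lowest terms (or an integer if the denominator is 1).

Let h_i = expected steps to first reach s_4 from state i.
Boundary: h_s_4 = 0.
First-step equations for the other states:
  h_s_1 = 1 + 1/8*h_s_1 + 1/16*h_s_2 + 3/4*h_s_3 + 1/16*h_s_4
  h_s_2 = 1 + 3/16*h_s_1 + 1/16*h_s_2 + 9/16*h_s_3 + 3/16*h_s_4
  h_s_3 = 1 + 1/2*h_s_1 + 3/16*h_s_2 + 1/16*h_s_3 + 1/4*h_s_4

Substituting h_s_4 = 0 and rearranging gives the linear system (I - Q) h = 1:
  [7/8, -1/16, -3/4] . (h_s_1, h_s_2, h_s_3) = 1
  [-3/16, 15/16, -9/16] . (h_s_1, h_s_2, h_s_3) = 1
  [-1/2, -3/16, 15/16] . (h_s_1, h_s_2, h_s_3) = 1

Solving yields:
  h_s_1 = 2336/369
  h_s_2 = 2096/369
  h_s_3 = 6176/1107

Starting state is s_1, so the expected hitting time is h_s_1 = 2336/369.

Answer: 2336/369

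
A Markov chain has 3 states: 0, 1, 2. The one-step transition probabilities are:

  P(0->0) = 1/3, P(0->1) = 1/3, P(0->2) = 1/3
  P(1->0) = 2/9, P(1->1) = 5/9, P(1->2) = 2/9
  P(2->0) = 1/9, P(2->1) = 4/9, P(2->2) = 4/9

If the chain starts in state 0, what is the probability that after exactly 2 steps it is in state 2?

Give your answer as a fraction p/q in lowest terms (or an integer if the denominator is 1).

Computing P^2 by repeated multiplication:
P^1 =
  0: [1/3, 1/3, 1/3]
  1: [2/9, 5/9, 2/9]
  2: [1/9, 4/9, 4/9]
P^2 =
  0: [2/9, 4/9, 1/3]
  1: [2/9, 13/27, 8/27]
  2: [5/27, 13/27, 1/3]

(P^2)[0 -> 2] = 1/3

Answer: 1/3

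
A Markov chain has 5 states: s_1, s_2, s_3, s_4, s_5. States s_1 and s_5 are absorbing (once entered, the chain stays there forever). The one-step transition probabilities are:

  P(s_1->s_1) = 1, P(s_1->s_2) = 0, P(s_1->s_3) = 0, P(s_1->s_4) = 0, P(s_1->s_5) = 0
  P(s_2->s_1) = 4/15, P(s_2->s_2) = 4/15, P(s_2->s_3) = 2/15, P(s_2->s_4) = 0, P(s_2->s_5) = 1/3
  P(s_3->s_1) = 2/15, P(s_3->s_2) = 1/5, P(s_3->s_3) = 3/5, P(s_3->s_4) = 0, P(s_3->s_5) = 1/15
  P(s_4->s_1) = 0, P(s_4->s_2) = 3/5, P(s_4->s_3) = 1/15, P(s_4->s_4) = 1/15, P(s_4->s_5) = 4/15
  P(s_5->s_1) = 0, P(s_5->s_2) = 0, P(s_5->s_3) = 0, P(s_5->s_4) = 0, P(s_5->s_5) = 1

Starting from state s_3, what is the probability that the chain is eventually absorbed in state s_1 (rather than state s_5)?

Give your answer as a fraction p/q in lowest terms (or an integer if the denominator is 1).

Answer: 17/30

Derivation:
Let a_i = P(absorbed in s_1 | start in state i).
Boundary conditions: a_s_1 = 1, a_s_5 = 0.
For each transient state i, a_i = sum_j P(i->j) * a_j:
  a_s_2 = 4/15*a_s_1 + 4/15*a_s_2 + 2/15*a_s_3 + 0*a_s_4 + 1/3*a_s_5
  a_s_3 = 2/15*a_s_1 + 1/5*a_s_2 + 3/5*a_s_3 + 0*a_s_4 + 1/15*a_s_5
  a_s_4 = 0*a_s_1 + 3/5*a_s_2 + 1/15*a_s_3 + 1/15*a_s_4 + 4/15*a_s_5

Substituting a_s_1 = 1 and a_s_5 = 0, rearrange to (I - Q) a = r where r[i] = P(i -> s_1):
  [11/15, -2/15, 0] . (a_s_2, a_s_3, a_s_4) = 4/15
  [-1/5, 2/5, 0] . (a_s_2, a_s_3, a_s_4) = 2/15
  [-3/5, -1/15, 14/15] . (a_s_2, a_s_3, a_s_4) = 0

Solving yields:
  a_s_2 = 7/15
  a_s_3 = 17/30
  a_s_4 = 143/420

Starting state is s_3, so the absorption probability is a_s_3 = 17/30.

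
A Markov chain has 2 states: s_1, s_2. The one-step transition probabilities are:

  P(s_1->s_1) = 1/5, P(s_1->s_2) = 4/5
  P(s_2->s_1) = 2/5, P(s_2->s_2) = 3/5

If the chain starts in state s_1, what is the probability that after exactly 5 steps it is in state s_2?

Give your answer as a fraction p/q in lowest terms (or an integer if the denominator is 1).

Computing P^5 by repeated multiplication:
P^1 =
  s_1: [1/5, 4/5]
  s_2: [2/5, 3/5]
P^2 =
  s_1: [9/25, 16/25]
  s_2: [8/25, 17/25]
P^3 =
  s_1: [41/125, 84/125]
  s_2: [42/125, 83/125]
P^4 =
  s_1: [209/625, 416/625]
  s_2: [208/625, 417/625]
P^5 =
  s_1: [1041/3125, 2084/3125]
  s_2: [1042/3125, 2083/3125]

(P^5)[s_1 -> s_2] = 2084/3125

Answer: 2084/3125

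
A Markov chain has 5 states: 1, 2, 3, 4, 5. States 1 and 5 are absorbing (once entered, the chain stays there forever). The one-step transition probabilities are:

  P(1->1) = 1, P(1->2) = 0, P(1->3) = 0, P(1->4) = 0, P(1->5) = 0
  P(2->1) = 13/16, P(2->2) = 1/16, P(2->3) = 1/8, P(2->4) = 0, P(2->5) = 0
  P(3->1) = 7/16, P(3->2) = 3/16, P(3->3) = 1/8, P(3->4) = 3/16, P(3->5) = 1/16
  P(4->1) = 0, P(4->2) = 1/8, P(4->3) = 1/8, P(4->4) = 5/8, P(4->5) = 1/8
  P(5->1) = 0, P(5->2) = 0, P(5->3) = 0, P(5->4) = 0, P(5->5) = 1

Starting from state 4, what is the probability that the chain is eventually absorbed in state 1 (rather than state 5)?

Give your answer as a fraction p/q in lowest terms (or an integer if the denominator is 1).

Let a_i = P(absorbed in 1 | start in state i).
Boundary conditions: a_1 = 1, a_5 = 0.
For each transient state i, a_i = sum_j P(i->j) * a_j:
  a_2 = 13/16*a_1 + 1/16*a_2 + 1/8*a_3 + 0*a_4 + 0*a_5
  a_3 = 7/16*a_1 + 3/16*a_2 + 1/8*a_3 + 3/16*a_4 + 1/16*a_5
  a_4 = 0*a_1 + 1/8*a_2 + 1/8*a_3 + 5/8*a_4 + 1/8*a_5

Substituting a_1 = 1 and a_5 = 0, rearrange to (I - Q) a = r where r[i] = P(i -> 1):
  [15/16, -1/8, 0] . (a_2, a_3, a_4) = 13/16
  [-3/16, 7/8, -3/16] . (a_2, a_3, a_4) = 7/16
  [-1/8, -1/8, 3/8] . (a_2, a_3, a_4) = 0

Solving yields:
  a_2 = 183/187
  a_3 = 157/187
  a_4 = 20/33

Starting state is 4, so the absorption probability is a_4 = 20/33.

Answer: 20/33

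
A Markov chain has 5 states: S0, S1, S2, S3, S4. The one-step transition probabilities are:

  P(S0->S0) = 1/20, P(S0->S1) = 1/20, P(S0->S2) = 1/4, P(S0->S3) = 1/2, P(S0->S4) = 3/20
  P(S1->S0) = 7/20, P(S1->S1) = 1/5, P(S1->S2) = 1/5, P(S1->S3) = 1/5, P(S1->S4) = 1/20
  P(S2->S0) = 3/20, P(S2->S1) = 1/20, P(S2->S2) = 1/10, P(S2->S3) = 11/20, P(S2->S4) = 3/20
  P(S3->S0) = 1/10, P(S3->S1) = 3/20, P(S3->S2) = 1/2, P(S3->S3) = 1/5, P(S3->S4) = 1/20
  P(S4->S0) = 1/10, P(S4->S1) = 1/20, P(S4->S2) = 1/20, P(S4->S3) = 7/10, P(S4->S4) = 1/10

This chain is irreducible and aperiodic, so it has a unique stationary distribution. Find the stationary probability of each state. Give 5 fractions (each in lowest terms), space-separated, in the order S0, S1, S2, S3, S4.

The stationary distribution satisfies pi = pi * P, i.e.:
  pi_S0 = 1/20*pi_S0 + 7/20*pi_S1 + 3/20*pi_S2 + 1/10*pi_S3 + 1/10*pi_S4
  pi_S1 = 1/20*pi_S0 + 1/5*pi_S1 + 1/20*pi_S2 + 3/20*pi_S3 + 1/20*pi_S4
  pi_S2 = 1/4*pi_S0 + 1/5*pi_S1 + 1/10*pi_S2 + 1/2*pi_S3 + 1/20*pi_S4
  pi_S3 = 1/2*pi_S0 + 1/5*pi_S1 + 11/20*pi_S2 + 1/5*pi_S3 + 7/10*pi_S4
  pi_S4 = 3/20*pi_S0 + 1/20*pi_S1 + 3/20*pi_S2 + 1/20*pi_S3 + 1/10*pi_S4
with normalization: pi_S0 + pi_S1 + pi_S2 + pi_S3 + pi_S4 = 1.

Using the first 4 balance equations plus normalization, the linear system A*pi = b is:
  [-19/20, 7/20, 3/20, 1/10, 1/10] . pi = 0
  [1/20, -4/5, 1/20, 3/20, 1/20] . pi = 0
  [1/4, 1/5, -9/10, 1/2, 1/20] . pi = 0
  [1/2, 1/5, 11/20, -4/5, 7/10] . pi = 0
  [1, 1, 1, 1, 1] . pi = 1

Solving yields:
  pi_S0 = 29465/220883
  pi_S1 = 23027/220883
  pi_S2 = 61864/220883
  pi_S3 = 85288/220883
  pi_S4 = 21239/220883

Verification (pi * P):
  29465/220883*1/20 + 23027/220883*7/20 + 61864/220883*3/20 + 85288/220883*1/10 + 21239/220883*1/10 = 29465/220883 = pi_S0  (ok)
  29465/220883*1/20 + 23027/220883*1/5 + 61864/220883*1/20 + 85288/220883*3/20 + 21239/220883*1/20 = 23027/220883 = pi_S1  (ok)
  29465/220883*1/4 + 23027/220883*1/5 + 61864/220883*1/10 + 85288/220883*1/2 + 21239/220883*1/20 = 61864/220883 = pi_S2  (ok)
  29465/220883*1/2 + 23027/220883*1/5 + 61864/220883*11/20 + 85288/220883*1/5 + 21239/220883*7/10 = 85288/220883 = pi_S3  (ok)
  29465/220883*3/20 + 23027/220883*1/20 + 61864/220883*3/20 + 85288/220883*1/20 + 21239/220883*1/10 = 21239/220883 = pi_S4  (ok)

Answer: 29465/220883 23027/220883 61864/220883 85288/220883 21239/220883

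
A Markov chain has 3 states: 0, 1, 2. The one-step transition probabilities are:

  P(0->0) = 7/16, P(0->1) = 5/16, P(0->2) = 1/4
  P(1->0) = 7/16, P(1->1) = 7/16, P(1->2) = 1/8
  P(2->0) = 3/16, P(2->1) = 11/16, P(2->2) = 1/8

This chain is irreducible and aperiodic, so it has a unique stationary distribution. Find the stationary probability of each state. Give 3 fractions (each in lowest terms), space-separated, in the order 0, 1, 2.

Answer: 13/33 19/44 23/132

Derivation:
The stationary distribution satisfies pi = pi * P, i.e.:
  pi_0 = 7/16*pi_0 + 7/16*pi_1 + 3/16*pi_2
  pi_1 = 5/16*pi_0 + 7/16*pi_1 + 11/16*pi_2
  pi_2 = 1/4*pi_0 + 1/8*pi_1 + 1/8*pi_2
with normalization: pi_0 + pi_1 + pi_2 = 1.

Using the first 2 balance equations plus normalization, the linear system A*pi = b is:
  [-9/16, 7/16, 3/16] . pi = 0
  [5/16, -9/16, 11/16] . pi = 0
  [1, 1, 1] . pi = 1

Solving yields:
  pi_0 = 13/33
  pi_1 = 19/44
  pi_2 = 23/132

Verification (pi * P):
  13/33*7/16 + 19/44*7/16 + 23/132*3/16 = 13/33 = pi_0  (ok)
  13/33*5/16 + 19/44*7/16 + 23/132*11/16 = 19/44 = pi_1  (ok)
  13/33*1/4 + 19/44*1/8 + 23/132*1/8 = 23/132 = pi_2  (ok)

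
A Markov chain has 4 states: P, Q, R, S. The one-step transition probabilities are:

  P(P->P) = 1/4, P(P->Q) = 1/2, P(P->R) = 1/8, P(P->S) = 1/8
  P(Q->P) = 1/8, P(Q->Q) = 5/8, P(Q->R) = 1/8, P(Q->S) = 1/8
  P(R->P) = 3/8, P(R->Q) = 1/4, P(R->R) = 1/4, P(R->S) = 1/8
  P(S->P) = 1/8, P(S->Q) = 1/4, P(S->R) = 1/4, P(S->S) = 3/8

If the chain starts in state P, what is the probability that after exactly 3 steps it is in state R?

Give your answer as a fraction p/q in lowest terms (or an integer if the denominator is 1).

Computing P^3 by repeated multiplication:
P^1 =
  P: [1/4, 1/2, 1/8, 1/8]
  Q: [1/8, 5/8, 1/8, 1/8]
  R: [3/8, 1/4, 1/4, 1/8]
  S: [1/8, 1/4, 1/4, 3/8]
P^2 =
  P: [3/16, 1/2, 5/32, 5/32]
  Q: [11/64, 33/64, 5/32, 5/32]
  R: [15/64, 7/16, 11/64, 5/32]
  S: [13/64, 3/8, 13/64, 7/32]
P^3 =
  P: [3/16, 31/64, 21/128, 21/128]
  Q: [95/512, 249/512, 21/128, 21/128]
  R: [101/512, 121/256, 85/512, 21/128]
  S: [103/512, 113/256, 91/512, 23/128]

(P^3)[P -> R] = 21/128

Answer: 21/128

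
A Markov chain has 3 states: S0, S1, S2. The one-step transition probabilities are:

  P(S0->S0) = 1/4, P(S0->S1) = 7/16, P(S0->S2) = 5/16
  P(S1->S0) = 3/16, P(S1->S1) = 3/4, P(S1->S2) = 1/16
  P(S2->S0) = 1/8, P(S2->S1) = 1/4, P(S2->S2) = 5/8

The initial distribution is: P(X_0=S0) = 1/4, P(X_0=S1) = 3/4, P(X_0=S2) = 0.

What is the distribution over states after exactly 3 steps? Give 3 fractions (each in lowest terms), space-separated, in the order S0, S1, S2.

Propagating the distribution step by step (d_{t+1} = d_t * P):
d_0 = (S0=1/4, S1=3/4, S2=0)
  d_1[S0] = 1/4*1/4 + 3/4*3/16 + 0*1/8 = 13/64
  d_1[S1] = 1/4*7/16 + 3/4*3/4 + 0*1/4 = 43/64
  d_1[S2] = 1/4*5/16 + 3/4*1/16 + 0*5/8 = 1/8
d_1 = (S0=13/64, S1=43/64, S2=1/8)
  d_2[S0] = 13/64*1/4 + 43/64*3/16 + 1/8*1/8 = 197/1024
  d_2[S1] = 13/64*7/16 + 43/64*3/4 + 1/8*1/4 = 639/1024
  d_2[S2] = 13/64*5/16 + 43/64*1/16 + 1/8*5/8 = 47/256
d_2 = (S0=197/1024, S1=639/1024, S2=47/256)
  d_3[S0] = 197/1024*1/4 + 639/1024*3/16 + 47/256*1/8 = 3081/16384
  d_3[S1] = 197/1024*7/16 + 639/1024*3/4 + 47/256*1/4 = 9799/16384
  d_3[S2] = 197/1024*5/16 + 639/1024*1/16 + 47/256*5/8 = 219/1024
d_3 = (S0=3081/16384, S1=9799/16384, S2=219/1024)

Answer: 3081/16384 9799/16384 219/1024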